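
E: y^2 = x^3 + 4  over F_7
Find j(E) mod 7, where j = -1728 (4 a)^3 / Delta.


Delta = -16(4 a^3 + 27 b^2) mod 7 = 4
-1728 * (4 a)^3 = -1728 * (4*0)^3 mod 7 = 0
j = 0 * 4^(-1) mod 7 = 0

j = 0 (mod 7)


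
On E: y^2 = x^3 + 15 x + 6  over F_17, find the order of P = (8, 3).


Compute successive multiples of P until we hit O:
  1P = (8, 3)
  2P = (14, 11)
  3P = (10, 0)
  4P = (14, 6)
  5P = (8, 14)
  6P = O

ord(P) = 6


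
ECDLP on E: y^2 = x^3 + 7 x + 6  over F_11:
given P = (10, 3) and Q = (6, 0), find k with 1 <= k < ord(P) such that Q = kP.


Enumerate multiples of P until we hit Q = (6, 0):
  1P = (10, 3)
  2P = (6, 0)
Match found at i = 2.

k = 2


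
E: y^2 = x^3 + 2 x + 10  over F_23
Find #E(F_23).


For each x in F_23, count y with y^2 = x^3 + 2 x + 10 mod 23:
  x = 1: RHS = 13, y in [6, 17]  -> 2 point(s)
  x = 4: RHS = 13, y in [6, 17]  -> 2 point(s)
  x = 6: RHS = 8, y in [10, 13]  -> 2 point(s)
  x = 8: RHS = 9, y in [3, 20]  -> 2 point(s)
  x = 10: RHS = 18, y in [8, 15]  -> 2 point(s)
  x = 11: RHS = 6, y in [11, 12]  -> 2 point(s)
  x = 13: RHS = 2, y in [5, 18]  -> 2 point(s)
  x = 17: RHS = 12, y in [9, 14]  -> 2 point(s)
  x = 18: RHS = 13, y in [6, 17]  -> 2 point(s)
  x = 20: RHS = 0, y in [0]  -> 1 point(s)
Affine points: 19. Add the point at infinity: total = 20.

#E(F_23) = 20


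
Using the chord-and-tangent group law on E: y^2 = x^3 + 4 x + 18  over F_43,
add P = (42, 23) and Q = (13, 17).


P != Q, so use the chord formula.
s = (y2 - y1) / (x2 - x1) = (37) / (14) mod 43 = 18
x3 = s^2 - x1 - x2 mod 43 = 18^2 - 42 - 13 = 11
y3 = s (x1 - x3) - y1 mod 43 = 18 * (42 - 11) - 23 = 19

P + Q = (11, 19)


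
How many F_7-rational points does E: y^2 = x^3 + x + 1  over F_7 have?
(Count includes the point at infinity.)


For each x in F_7, count y with y^2 = x^3 + 1 x + 1 mod 7:
  x = 0: RHS = 1, y in [1, 6]  -> 2 point(s)
  x = 2: RHS = 4, y in [2, 5]  -> 2 point(s)
Affine points: 4. Add the point at infinity: total = 5.

#E(F_7) = 5


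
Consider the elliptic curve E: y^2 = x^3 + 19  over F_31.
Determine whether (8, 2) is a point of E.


Check whether y^2 = x^3 + 0 x + 19 (mod 31) for (x, y) = (8, 2).
LHS: y^2 = 2^2 mod 31 = 4
RHS: x^3 + 0 x + 19 = 8^3 + 0*8 + 19 mod 31 = 4
LHS = RHS

Yes, on the curve


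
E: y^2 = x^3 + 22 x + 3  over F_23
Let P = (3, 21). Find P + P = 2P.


Doubling: s = (3 x1^2 + a) / (2 y1)
s = (3*3^2 + 22) / (2*21) mod 23 = 5
x3 = s^2 - 2 x1 mod 23 = 5^2 - 2*3 = 19
y3 = s (x1 - x3) - y1 mod 23 = 5 * (3 - 19) - 21 = 14

2P = (19, 14)


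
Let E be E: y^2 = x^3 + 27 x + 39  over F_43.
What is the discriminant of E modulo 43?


4 a^3 + 27 b^2 = 4*27^3 + 27*39^2 = 78732 + 41067 = 119799
Delta = -16 * (119799) = -1916784
Delta mod 43 = 27

Delta = 27 (mod 43)


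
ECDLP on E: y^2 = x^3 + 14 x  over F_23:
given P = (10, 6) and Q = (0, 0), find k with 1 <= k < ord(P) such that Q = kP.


Enumerate multiples of P until we hit Q = (0, 0):
  1P = (10, 6)
  2P = (6, 22)
  3P = (0, 0)
Match found at i = 3.

k = 3


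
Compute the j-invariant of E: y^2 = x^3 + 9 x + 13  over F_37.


Delta = -16(4 a^3 + 27 b^2) mod 37 = 31
-1728 * (4 a)^3 = -1728 * (4*9)^3 mod 37 = 26
j = 26 * 31^(-1) mod 37 = 8

j = 8 (mod 37)


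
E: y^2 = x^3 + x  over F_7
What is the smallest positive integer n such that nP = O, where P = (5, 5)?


Compute successive multiples of P until we hit O:
  1P = (5, 5)
  2P = (1, 3)
  3P = (3, 3)
  4P = (0, 0)
  5P = (3, 4)
  6P = (1, 4)
  7P = (5, 2)
  8P = O

ord(P) = 8


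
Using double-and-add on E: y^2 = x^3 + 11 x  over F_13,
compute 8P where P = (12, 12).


k = 8 = 1000_2 (binary, LSB first: 0001)
Double-and-add from P = (12, 12):
  bit 0 = 0: acc unchanged = O
  bit 1 = 0: acc unchanged = O
  bit 2 = 0: acc unchanged = O
  bit 3 = 1: acc = O + (12, 1) = (12, 1)

8P = (12, 1)


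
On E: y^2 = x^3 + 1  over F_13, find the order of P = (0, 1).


Compute successive multiples of P until we hit O:
  1P = (0, 1)
  2P = (0, 12)
  3P = O

ord(P) = 3


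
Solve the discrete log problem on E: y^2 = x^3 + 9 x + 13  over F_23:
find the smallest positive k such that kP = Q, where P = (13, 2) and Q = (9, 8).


Enumerate multiples of P until we hit Q = (9, 8):
  1P = (13, 2)
  2P = (9, 8)
Match found at i = 2.

k = 2


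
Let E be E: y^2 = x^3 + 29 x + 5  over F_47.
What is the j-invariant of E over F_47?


Delta = -16(4 a^3 + 27 b^2) mod 47 = 31
-1728 * (4 a)^3 = -1728 * (4*29)^3 mod 47 = 4
j = 4 * 31^(-1) mod 47 = 35

j = 35 (mod 47)


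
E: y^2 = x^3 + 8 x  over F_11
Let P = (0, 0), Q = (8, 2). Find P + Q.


P != Q, so use the chord formula.
s = (y2 - y1) / (x2 - x1) = (2) / (8) mod 11 = 3
x3 = s^2 - x1 - x2 mod 11 = 3^2 - 0 - 8 = 1
y3 = s (x1 - x3) - y1 mod 11 = 3 * (0 - 1) - 0 = 8

P + Q = (1, 8)


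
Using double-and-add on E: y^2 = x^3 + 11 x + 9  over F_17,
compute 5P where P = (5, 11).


k = 5 = 101_2 (binary, LSB first: 101)
Double-and-add from P = (5, 11):
  bit 0 = 1: acc = O + (5, 11) = (5, 11)
  bit 1 = 0: acc unchanged = (5, 11)
  bit 2 = 1: acc = (5, 11) + (5, 11) = (5, 6)

5P = (5, 6)


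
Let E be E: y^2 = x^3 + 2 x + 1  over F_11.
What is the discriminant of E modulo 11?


4 a^3 + 27 b^2 = 4*2^3 + 27*1^2 = 32 + 27 = 59
Delta = -16 * (59) = -944
Delta mod 11 = 2

Delta = 2 (mod 11)


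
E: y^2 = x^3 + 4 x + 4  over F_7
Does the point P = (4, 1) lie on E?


Check whether y^2 = x^3 + 4 x + 4 (mod 7) for (x, y) = (4, 1).
LHS: y^2 = 1^2 mod 7 = 1
RHS: x^3 + 4 x + 4 = 4^3 + 4*4 + 4 mod 7 = 0
LHS != RHS

No, not on the curve


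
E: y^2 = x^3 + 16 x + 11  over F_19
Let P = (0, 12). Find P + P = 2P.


Doubling: s = (3 x1^2 + a) / (2 y1)
s = (3*0^2 + 16) / (2*12) mod 19 = 7
x3 = s^2 - 2 x1 mod 19 = 7^2 - 2*0 = 11
y3 = s (x1 - x3) - y1 mod 19 = 7 * (0 - 11) - 12 = 6

2P = (11, 6)


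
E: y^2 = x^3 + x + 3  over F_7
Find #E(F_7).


For each x in F_7, count y with y^2 = x^3 + 1 x + 3 mod 7:
  x = 4: RHS = 1, y in [1, 6]  -> 2 point(s)
  x = 5: RHS = 0, y in [0]  -> 1 point(s)
  x = 6: RHS = 1, y in [1, 6]  -> 2 point(s)
Affine points: 5. Add the point at infinity: total = 6.

#E(F_7) = 6


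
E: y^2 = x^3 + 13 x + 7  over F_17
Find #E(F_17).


For each x in F_17, count y with y^2 = x^3 + 13 x + 7 mod 17:
  x = 1: RHS = 4, y in [2, 15]  -> 2 point(s)
  x = 4: RHS = 4, y in [2, 15]  -> 2 point(s)
  x = 7: RHS = 16, y in [4, 13]  -> 2 point(s)
  x = 10: RHS = 15, y in [7, 10]  -> 2 point(s)
  x = 11: RHS = 2, y in [6, 11]  -> 2 point(s)
  x = 12: RHS = 4, y in [2, 15]  -> 2 point(s)
  x = 14: RHS = 9, y in [3, 14]  -> 2 point(s)
Affine points: 14. Add the point at infinity: total = 15.

#E(F_17) = 15


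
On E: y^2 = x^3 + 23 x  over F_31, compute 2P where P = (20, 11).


Doubling: s = (3 x1^2 + a) / (2 y1)
s = (3*20^2 + 23) / (2*11) mod 31 = 26
x3 = s^2 - 2 x1 mod 31 = 26^2 - 2*20 = 16
y3 = s (x1 - x3) - y1 mod 31 = 26 * (20 - 16) - 11 = 0

2P = (16, 0)


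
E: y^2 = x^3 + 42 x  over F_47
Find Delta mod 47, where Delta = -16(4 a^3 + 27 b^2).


4 a^3 + 27 b^2 = 4*42^3 + 27*0^2 = 296352 + 0 = 296352
Delta = -16 * (296352) = -4741632
Delta mod 47 = 10

Delta = 10 (mod 47)


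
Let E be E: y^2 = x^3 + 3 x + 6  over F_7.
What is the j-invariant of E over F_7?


Delta = -16(4 a^3 + 27 b^2) mod 7 = 3
-1728 * (4 a)^3 = -1728 * (4*3)^3 mod 7 = 6
j = 6 * 3^(-1) mod 7 = 2

j = 2 (mod 7)


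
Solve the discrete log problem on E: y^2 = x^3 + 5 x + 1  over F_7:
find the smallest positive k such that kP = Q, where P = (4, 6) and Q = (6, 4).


Enumerate multiples of P until we hit Q = (6, 4):
  1P = (4, 6)
  2P = (3, 6)
  3P = (0, 1)
  4P = (5, 5)
  5P = (6, 3)
  6P = (1, 0)
  7P = (6, 4)
Match found at i = 7.

k = 7


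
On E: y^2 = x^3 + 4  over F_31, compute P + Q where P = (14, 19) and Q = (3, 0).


P != Q, so use the chord formula.
s = (y2 - y1) / (x2 - x1) = (12) / (20) mod 31 = 13
x3 = s^2 - x1 - x2 mod 31 = 13^2 - 14 - 3 = 28
y3 = s (x1 - x3) - y1 mod 31 = 13 * (14 - 28) - 19 = 16

P + Q = (28, 16)


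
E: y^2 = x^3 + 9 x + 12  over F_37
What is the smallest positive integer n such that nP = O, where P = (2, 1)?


Compute successive multiples of P until we hit O:
  1P = (2, 1)
  2P = (23, 19)
  3P = (15, 9)
  4P = (16, 16)
  5P = (26, 5)
  6P = (8, 35)
  7P = (18, 7)
  8P = (5, 21)
  ... (continuing to 41P)
  41P = O

ord(P) = 41


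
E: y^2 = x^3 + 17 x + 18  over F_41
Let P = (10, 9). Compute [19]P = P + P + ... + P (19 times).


k = 19 = 10011_2 (binary, LSB first: 11001)
Double-and-add from P = (10, 9):
  bit 0 = 1: acc = O + (10, 9) = (10, 9)
  bit 1 = 1: acc = (10, 9) + (1, 6) = (21, 1)
  bit 2 = 0: acc unchanged = (21, 1)
  bit 3 = 0: acc unchanged = (21, 1)
  bit 4 = 1: acc = (21, 1) + (9, 30) = (12, 8)

19P = (12, 8)


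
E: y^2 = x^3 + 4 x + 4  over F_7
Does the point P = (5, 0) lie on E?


Check whether y^2 = x^3 + 4 x + 4 (mod 7) for (x, y) = (5, 0).
LHS: y^2 = 0^2 mod 7 = 0
RHS: x^3 + 4 x + 4 = 5^3 + 4*5 + 4 mod 7 = 2
LHS != RHS

No, not on the curve


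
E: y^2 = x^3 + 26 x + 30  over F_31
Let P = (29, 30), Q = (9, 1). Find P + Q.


P != Q, so use the chord formula.
s = (y2 - y1) / (x2 - x1) = (2) / (11) mod 31 = 3
x3 = s^2 - x1 - x2 mod 31 = 3^2 - 29 - 9 = 2
y3 = s (x1 - x3) - y1 mod 31 = 3 * (29 - 2) - 30 = 20

P + Q = (2, 20)


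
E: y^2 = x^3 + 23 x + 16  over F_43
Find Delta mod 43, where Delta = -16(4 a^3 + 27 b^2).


4 a^3 + 27 b^2 = 4*23^3 + 27*16^2 = 48668 + 6912 = 55580
Delta = -16 * (55580) = -889280
Delta mod 43 = 3

Delta = 3 (mod 43)


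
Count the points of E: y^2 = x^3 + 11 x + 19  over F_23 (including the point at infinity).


For each x in F_23, count y with y^2 = x^3 + 11 x + 19 mod 23:
  x = 1: RHS = 8, y in [10, 13]  -> 2 point(s)
  x = 2: RHS = 3, y in [7, 16]  -> 2 point(s)
  x = 4: RHS = 12, y in [9, 14]  -> 2 point(s)
  x = 6: RHS = 2, y in [5, 18]  -> 2 point(s)
  x = 7: RHS = 2, y in [5, 18]  -> 2 point(s)
  x = 10: RHS = 2, y in [5, 18]  -> 2 point(s)
  x = 12: RHS = 16, y in [4, 19]  -> 2 point(s)
  x = 13: RHS = 13, y in [6, 17]  -> 2 point(s)
  x = 16: RHS = 13, y in [6, 17]  -> 2 point(s)
  x = 17: RHS = 13, y in [6, 17]  -> 2 point(s)
  x = 18: RHS = 0, y in [0]  -> 1 point(s)
  x = 19: RHS = 3, y in [7, 16]  -> 2 point(s)
  x = 21: RHS = 12, y in [9, 14]  -> 2 point(s)
Affine points: 25. Add the point at infinity: total = 26.

#E(F_23) = 26


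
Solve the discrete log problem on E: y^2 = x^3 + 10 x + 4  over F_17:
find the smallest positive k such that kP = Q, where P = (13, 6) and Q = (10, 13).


Enumerate multiples of P until we hit Q = (10, 13):
  1P = (13, 6)
  2P = (12, 13)
  3P = (7, 3)
  4P = (10, 4)
  5P = (2, 7)
  6P = (11, 0)
  7P = (2, 10)
  8P = (10, 13)
Match found at i = 8.

k = 8


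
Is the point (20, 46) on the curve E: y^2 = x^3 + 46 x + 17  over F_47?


Check whether y^2 = x^3 + 46 x + 17 (mod 47) for (x, y) = (20, 46).
LHS: y^2 = 46^2 mod 47 = 1
RHS: x^3 + 46 x + 17 = 20^3 + 46*20 + 17 mod 47 = 7
LHS != RHS

No, not on the curve


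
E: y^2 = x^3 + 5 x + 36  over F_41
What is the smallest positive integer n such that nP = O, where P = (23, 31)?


Compute successive multiples of P until we hit O:
  1P = (23, 31)
  2P = (27, 25)
  3P = (24, 32)
  4P = (36, 38)
  5P = (0, 35)
  6P = (14, 12)
  7P = (12, 15)
  8P = (1, 1)
  ... (continuing to 22P)
  22P = O

ord(P) = 22


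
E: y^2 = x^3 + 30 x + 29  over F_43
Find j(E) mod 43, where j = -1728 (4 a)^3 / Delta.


Delta = -16(4 a^3 + 27 b^2) mod 43 = 36
-1728 * (4 a)^3 = -1728 * (4*30)^3 mod 43 = 27
j = 27 * 36^(-1) mod 43 = 33

j = 33 (mod 43)


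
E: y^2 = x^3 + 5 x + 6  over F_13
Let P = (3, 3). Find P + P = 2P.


Doubling: s = (3 x1^2 + a) / (2 y1)
s = (3*3^2 + 5) / (2*3) mod 13 = 1
x3 = s^2 - 2 x1 mod 13 = 1^2 - 2*3 = 8
y3 = s (x1 - x3) - y1 mod 13 = 1 * (3 - 8) - 3 = 5

2P = (8, 5)


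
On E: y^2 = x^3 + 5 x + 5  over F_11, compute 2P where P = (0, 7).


k = 2 = 10_2 (binary, LSB first: 01)
Double-and-add from P = (0, 7):
  bit 0 = 0: acc unchanged = O
  bit 1 = 1: acc = O + (4, 1) = (4, 1)

2P = (4, 1)


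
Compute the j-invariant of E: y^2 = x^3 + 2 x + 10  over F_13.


Delta = -16(4 a^3 + 27 b^2) mod 13 = 7
-1728 * (4 a)^3 = -1728 * (4*2)^3 mod 13 = 5
j = 5 * 7^(-1) mod 13 = 10

j = 10 (mod 13)


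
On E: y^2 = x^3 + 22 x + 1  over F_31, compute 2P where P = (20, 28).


Doubling: s = (3 x1^2 + a) / (2 y1)
s = (3*20^2 + 22) / (2*28) mod 31 = 3
x3 = s^2 - 2 x1 mod 31 = 3^2 - 2*20 = 0
y3 = s (x1 - x3) - y1 mod 31 = 3 * (20 - 0) - 28 = 1

2P = (0, 1)


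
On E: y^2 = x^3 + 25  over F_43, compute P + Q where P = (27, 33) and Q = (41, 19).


P != Q, so use the chord formula.
s = (y2 - y1) / (x2 - x1) = (29) / (14) mod 43 = 42
x3 = s^2 - x1 - x2 mod 43 = 42^2 - 27 - 41 = 19
y3 = s (x1 - x3) - y1 mod 43 = 42 * (27 - 19) - 33 = 2

P + Q = (19, 2)


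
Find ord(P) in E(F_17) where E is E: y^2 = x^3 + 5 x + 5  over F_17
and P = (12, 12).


Compute successive multiples of P until we hit O:
  1P = (12, 12)
  2P = (6, 8)
  3P = (7, 14)
  4P = (7, 3)
  5P = (6, 9)
  6P = (12, 5)
  7P = O

ord(P) = 7


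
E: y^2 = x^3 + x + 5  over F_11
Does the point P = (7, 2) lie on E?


Check whether y^2 = x^3 + 1 x + 5 (mod 11) for (x, y) = (7, 2).
LHS: y^2 = 2^2 mod 11 = 4
RHS: x^3 + 1 x + 5 = 7^3 + 1*7 + 5 mod 11 = 3
LHS != RHS

No, not on the curve


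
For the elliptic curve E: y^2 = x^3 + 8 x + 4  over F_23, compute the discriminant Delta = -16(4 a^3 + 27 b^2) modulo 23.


4 a^3 + 27 b^2 = 4*8^3 + 27*4^2 = 2048 + 432 = 2480
Delta = -16 * (2480) = -39680
Delta mod 23 = 18

Delta = 18 (mod 23)


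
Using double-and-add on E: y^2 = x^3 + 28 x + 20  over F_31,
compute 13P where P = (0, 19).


k = 13 = 1101_2 (binary, LSB first: 1011)
Double-and-add from P = (0, 19):
  bit 0 = 1: acc = O + (0, 19) = (0, 19)
  bit 1 = 0: acc unchanged = (0, 19)
  bit 2 = 1: acc = (0, 19) + (7, 1) = (11, 27)
  bit 3 = 1: acc = (11, 27) + (24, 15) = (24, 16)

13P = (24, 16)


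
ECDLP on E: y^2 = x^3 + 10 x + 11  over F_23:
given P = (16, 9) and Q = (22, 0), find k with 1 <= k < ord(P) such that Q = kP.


Enumerate multiples of P until we hit Q = (22, 0):
  1P = (16, 9)
  2P = (22, 0)
Match found at i = 2.

k = 2


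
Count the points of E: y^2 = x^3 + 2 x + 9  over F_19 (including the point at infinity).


For each x in F_19, count y with y^2 = x^3 + 2 x + 9 mod 19:
  x = 0: RHS = 9, y in [3, 16]  -> 2 point(s)
  x = 3: RHS = 4, y in [2, 17]  -> 2 point(s)
  x = 4: RHS = 5, y in [9, 10]  -> 2 point(s)
  x = 5: RHS = 11, y in [7, 12]  -> 2 point(s)
  x = 6: RHS = 9, y in [3, 16]  -> 2 point(s)
  x = 7: RHS = 5, y in [9, 10]  -> 2 point(s)
  x = 8: RHS = 5, y in [9, 10]  -> 2 point(s)
  x = 13: RHS = 9, y in [3, 16]  -> 2 point(s)
  x = 14: RHS = 7, y in [8, 11]  -> 2 point(s)
  x = 17: RHS = 16, y in [4, 15]  -> 2 point(s)
  x = 18: RHS = 6, y in [5, 14]  -> 2 point(s)
Affine points: 22. Add the point at infinity: total = 23.

#E(F_19) = 23


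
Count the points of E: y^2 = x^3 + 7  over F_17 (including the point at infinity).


For each x in F_17, count y with y^2 = x^3 + 0 x + 7 mod 17:
  x = 1: RHS = 8, y in [5, 12]  -> 2 point(s)
  x = 2: RHS = 15, y in [7, 10]  -> 2 point(s)
  x = 3: RHS = 0, y in [0]  -> 1 point(s)
  x = 5: RHS = 13, y in [8, 9]  -> 2 point(s)
  x = 6: RHS = 2, y in [6, 11]  -> 2 point(s)
  x = 8: RHS = 9, y in [3, 14]  -> 2 point(s)
  x = 10: RHS = 4, y in [2, 15]  -> 2 point(s)
  x = 12: RHS = 1, y in [1, 16]  -> 2 point(s)
  x = 15: RHS = 16, y in [4, 13]  -> 2 point(s)
Affine points: 17. Add the point at infinity: total = 18.

#E(F_17) = 18


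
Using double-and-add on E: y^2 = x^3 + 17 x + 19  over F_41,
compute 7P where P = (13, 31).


k = 7 = 111_2 (binary, LSB first: 111)
Double-and-add from P = (13, 31):
  bit 0 = 1: acc = O + (13, 31) = (13, 31)
  bit 1 = 1: acc = (13, 31) + (11, 15) = (40, 40)
  bit 2 = 1: acc = (40, 40) + (20, 35) = (40, 1)

7P = (40, 1)


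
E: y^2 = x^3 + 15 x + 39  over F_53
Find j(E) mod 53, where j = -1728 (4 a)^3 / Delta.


Delta = -16(4 a^3 + 27 b^2) mod 53 = 50
-1728 * (4 a)^3 = -1728 * (4*15)^3 mod 53 = 48
j = 48 * 50^(-1) mod 53 = 37

j = 37 (mod 53)


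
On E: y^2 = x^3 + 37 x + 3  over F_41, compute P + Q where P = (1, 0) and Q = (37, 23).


P != Q, so use the chord formula.
s = (y2 - y1) / (x2 - x1) = (23) / (36) mod 41 = 20
x3 = s^2 - x1 - x2 mod 41 = 20^2 - 1 - 37 = 34
y3 = s (x1 - x3) - y1 mod 41 = 20 * (1 - 34) - 0 = 37

P + Q = (34, 37)


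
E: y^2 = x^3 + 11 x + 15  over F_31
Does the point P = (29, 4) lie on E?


Check whether y^2 = x^3 + 11 x + 15 (mod 31) for (x, y) = (29, 4).
LHS: y^2 = 4^2 mod 31 = 16
RHS: x^3 + 11 x + 15 = 29^3 + 11*29 + 15 mod 31 = 16
LHS = RHS

Yes, on the curve


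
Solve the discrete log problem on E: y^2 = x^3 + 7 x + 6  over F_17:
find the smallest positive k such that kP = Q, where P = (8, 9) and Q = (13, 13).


Enumerate multiples of P until we hit Q = (13, 13):
  1P = (8, 9)
  2P = (9, 13)
  3P = (16, 10)
  4P = (14, 3)
  5P = (13, 13)
Match found at i = 5.

k = 5


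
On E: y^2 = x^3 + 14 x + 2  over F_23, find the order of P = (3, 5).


Compute successive multiples of P until we hit O:
  1P = (3, 5)
  2P = (0, 5)
  3P = (20, 18)
  4P = (13, 9)
  5P = (9, 11)
  6P = (12, 9)
  7P = (17, 22)
  8P = (6, 16)
  ... (continuing to 23P)
  23P = O

ord(P) = 23


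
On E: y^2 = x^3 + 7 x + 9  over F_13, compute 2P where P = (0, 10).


Doubling: s = (3 x1^2 + a) / (2 y1)
s = (3*0^2 + 7) / (2*10) mod 13 = 1
x3 = s^2 - 2 x1 mod 13 = 1^2 - 2*0 = 1
y3 = s (x1 - x3) - y1 mod 13 = 1 * (0 - 1) - 10 = 2

2P = (1, 2)


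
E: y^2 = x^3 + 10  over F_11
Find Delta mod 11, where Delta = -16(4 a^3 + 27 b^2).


4 a^3 + 27 b^2 = 4*0^3 + 27*10^2 = 0 + 2700 = 2700
Delta = -16 * (2700) = -43200
Delta mod 11 = 8

Delta = 8 (mod 11)


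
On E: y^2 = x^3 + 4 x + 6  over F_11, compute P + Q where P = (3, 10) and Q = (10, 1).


P != Q, so use the chord formula.
s = (y2 - y1) / (x2 - x1) = (2) / (7) mod 11 = 5
x3 = s^2 - x1 - x2 mod 11 = 5^2 - 3 - 10 = 1
y3 = s (x1 - x3) - y1 mod 11 = 5 * (3 - 1) - 10 = 0

P + Q = (1, 0)


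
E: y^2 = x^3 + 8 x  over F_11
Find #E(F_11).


For each x in F_11, count y with y^2 = x^3 + 8 x + 0 mod 11:
  x = 0: RHS = 0, y in [0]  -> 1 point(s)
  x = 1: RHS = 9, y in [3, 8]  -> 2 point(s)
  x = 5: RHS = 0, y in [0]  -> 1 point(s)
  x = 6: RHS = 0, y in [0]  -> 1 point(s)
  x = 7: RHS = 3, y in [5, 6]  -> 2 point(s)
  x = 8: RHS = 4, y in [2, 9]  -> 2 point(s)
  x = 9: RHS = 9, y in [3, 8]  -> 2 point(s)
Affine points: 11. Add the point at infinity: total = 12.

#E(F_11) = 12


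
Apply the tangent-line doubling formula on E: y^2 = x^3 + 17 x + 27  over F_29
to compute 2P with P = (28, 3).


Doubling: s = (3 x1^2 + a) / (2 y1)
s = (3*28^2 + 17) / (2*3) mod 29 = 13
x3 = s^2 - 2 x1 mod 29 = 13^2 - 2*28 = 26
y3 = s (x1 - x3) - y1 mod 29 = 13 * (28 - 26) - 3 = 23

2P = (26, 23)


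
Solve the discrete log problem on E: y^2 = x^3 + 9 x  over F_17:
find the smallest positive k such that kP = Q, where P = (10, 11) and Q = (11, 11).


Enumerate multiples of P until we hit Q = (11, 11):
  1P = (10, 11)
  2P = (13, 11)
  3P = (11, 6)
  4P = (4, 10)
  5P = (12, 0)
  6P = (4, 7)
  7P = (11, 11)
Match found at i = 7.

k = 7


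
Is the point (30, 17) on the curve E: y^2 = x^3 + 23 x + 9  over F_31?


Check whether y^2 = x^3 + 23 x + 9 (mod 31) for (x, y) = (30, 17).
LHS: y^2 = 17^2 mod 31 = 10
RHS: x^3 + 23 x + 9 = 30^3 + 23*30 + 9 mod 31 = 16
LHS != RHS

No, not on the curve


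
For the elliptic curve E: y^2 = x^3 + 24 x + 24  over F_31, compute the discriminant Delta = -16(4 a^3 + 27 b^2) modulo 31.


4 a^3 + 27 b^2 = 4*24^3 + 27*24^2 = 55296 + 15552 = 70848
Delta = -16 * (70848) = -1133568
Delta mod 31 = 9

Delta = 9 (mod 31)


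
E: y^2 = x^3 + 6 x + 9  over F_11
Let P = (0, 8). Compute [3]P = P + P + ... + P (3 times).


k = 3 = 11_2 (binary, LSB first: 11)
Double-and-add from P = (0, 8):
  bit 0 = 1: acc = O + (0, 8) = (0, 8)
  bit 1 = 1: acc = (0, 8) + (1, 4) = (4, 8)

3P = (4, 8)


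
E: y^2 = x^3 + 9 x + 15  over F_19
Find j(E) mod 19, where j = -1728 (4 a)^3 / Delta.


Delta = -16(4 a^3 + 27 b^2) mod 19 = 12
-1728 * (4 a)^3 = -1728 * (4*9)^3 mod 19 = 11
j = 11 * 12^(-1) mod 19 = 12

j = 12 (mod 19)


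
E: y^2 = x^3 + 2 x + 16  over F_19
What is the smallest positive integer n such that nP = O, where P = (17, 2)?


Compute successive multiples of P until we hit O:
  1P = (17, 2)
  2P = (2, 3)
  3P = (6, 15)
  4P = (12, 18)
  5P = (1, 0)
  6P = (12, 1)
  7P = (6, 4)
  8P = (2, 16)
  ... (continuing to 10P)
  10P = O

ord(P) = 10


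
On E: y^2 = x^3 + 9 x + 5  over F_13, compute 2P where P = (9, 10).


Doubling: s = (3 x1^2 + a) / (2 y1)
s = (3*9^2 + 9) / (2*10) mod 13 = 10
x3 = s^2 - 2 x1 mod 13 = 10^2 - 2*9 = 4
y3 = s (x1 - x3) - y1 mod 13 = 10 * (9 - 4) - 10 = 1

2P = (4, 1)


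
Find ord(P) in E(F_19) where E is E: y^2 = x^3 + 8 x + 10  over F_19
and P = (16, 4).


Compute successive multiples of P until we hit O:
  1P = (16, 4)
  2P = (10, 8)
  3P = (4, 7)
  4P = (5, 17)
  5P = (14, 4)
  6P = (8, 15)
  7P = (15, 16)
  8P = (18, 1)
  ... (continuing to 24P)
  24P = O

ord(P) = 24


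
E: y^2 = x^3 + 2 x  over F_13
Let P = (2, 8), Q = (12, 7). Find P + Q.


P != Q, so use the chord formula.
s = (y2 - y1) / (x2 - x1) = (12) / (10) mod 13 = 9
x3 = s^2 - x1 - x2 mod 13 = 9^2 - 2 - 12 = 2
y3 = s (x1 - x3) - y1 mod 13 = 9 * (2 - 2) - 8 = 5

P + Q = (2, 5)


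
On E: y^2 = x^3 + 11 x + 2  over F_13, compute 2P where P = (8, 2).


k = 2 = 10_2 (binary, LSB first: 01)
Double-and-add from P = (8, 2):
  bit 0 = 0: acc unchanged = O
  bit 1 = 1: acc = O + (1, 12) = (1, 12)

2P = (1, 12)


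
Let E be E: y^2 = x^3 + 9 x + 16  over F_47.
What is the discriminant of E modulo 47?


4 a^3 + 27 b^2 = 4*9^3 + 27*16^2 = 2916 + 6912 = 9828
Delta = -16 * (9828) = -157248
Delta mod 47 = 14

Delta = 14 (mod 47)


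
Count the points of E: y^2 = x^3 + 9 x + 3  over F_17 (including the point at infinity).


For each x in F_17, count y with y^2 = x^3 + 9 x + 3 mod 17:
  x = 1: RHS = 13, y in [8, 9]  -> 2 point(s)
  x = 4: RHS = 1, y in [1, 16]  -> 2 point(s)
  x = 6: RHS = 1, y in [1, 16]  -> 2 point(s)
  x = 7: RHS = 1, y in [1, 16]  -> 2 point(s)
  x = 8: RHS = 9, y in [3, 14]  -> 2 point(s)
  x = 14: RHS = 0, y in [0]  -> 1 point(s)
Affine points: 11. Add the point at infinity: total = 12.

#E(F_17) = 12


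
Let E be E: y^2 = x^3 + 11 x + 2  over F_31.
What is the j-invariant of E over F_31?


Delta = -16(4 a^3 + 27 b^2) mod 31 = 12
-1728 * (4 a)^3 = -1728 * (4*11)^3 mod 31 = 30
j = 30 * 12^(-1) mod 31 = 18

j = 18 (mod 31)


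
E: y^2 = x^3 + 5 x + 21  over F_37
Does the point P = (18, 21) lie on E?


Check whether y^2 = x^3 + 5 x + 21 (mod 37) for (x, y) = (18, 21).
LHS: y^2 = 21^2 mod 37 = 34
RHS: x^3 + 5 x + 21 = 18^3 + 5*18 + 21 mod 37 = 23
LHS != RHS

No, not on the curve


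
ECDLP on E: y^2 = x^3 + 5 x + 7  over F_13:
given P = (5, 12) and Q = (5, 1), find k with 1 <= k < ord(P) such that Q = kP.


Enumerate multiples of P until we hit Q = (5, 1):
  1P = (5, 12)
  2P = (4, 0)
  3P = (5, 1)
Match found at i = 3.

k = 3


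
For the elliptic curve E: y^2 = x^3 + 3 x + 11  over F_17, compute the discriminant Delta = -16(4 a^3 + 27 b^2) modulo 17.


4 a^3 + 27 b^2 = 4*3^3 + 27*11^2 = 108 + 3267 = 3375
Delta = -16 * (3375) = -54000
Delta mod 17 = 9

Delta = 9 (mod 17)


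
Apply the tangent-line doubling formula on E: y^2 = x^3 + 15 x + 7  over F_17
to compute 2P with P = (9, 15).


Doubling: s = (3 x1^2 + a) / (2 y1)
s = (3*9^2 + 15) / (2*15) mod 17 = 12
x3 = s^2 - 2 x1 mod 17 = 12^2 - 2*9 = 7
y3 = s (x1 - x3) - y1 mod 17 = 12 * (9 - 7) - 15 = 9

2P = (7, 9)


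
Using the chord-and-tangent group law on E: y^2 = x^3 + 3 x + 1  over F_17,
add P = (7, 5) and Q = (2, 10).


P != Q, so use the chord formula.
s = (y2 - y1) / (x2 - x1) = (5) / (12) mod 17 = 16
x3 = s^2 - x1 - x2 mod 17 = 16^2 - 7 - 2 = 9
y3 = s (x1 - x3) - y1 mod 17 = 16 * (7 - 9) - 5 = 14

P + Q = (9, 14)


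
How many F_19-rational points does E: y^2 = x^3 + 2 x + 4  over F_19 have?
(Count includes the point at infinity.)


For each x in F_19, count y with y^2 = x^3 + 2 x + 4 mod 19:
  x = 0: RHS = 4, y in [2, 17]  -> 2 point(s)
  x = 1: RHS = 7, y in [8, 11]  -> 2 point(s)
  x = 2: RHS = 16, y in [4, 15]  -> 2 point(s)
  x = 4: RHS = 0, y in [0]  -> 1 point(s)
  x = 5: RHS = 6, y in [5, 14]  -> 2 point(s)
  x = 6: RHS = 4, y in [2, 17]  -> 2 point(s)
  x = 7: RHS = 0, y in [0]  -> 1 point(s)
  x = 8: RHS = 0, y in [0]  -> 1 point(s)
  x = 10: RHS = 17, y in [6, 13]  -> 2 point(s)
  x = 13: RHS = 4, y in [2, 17]  -> 2 point(s)
  x = 16: RHS = 9, y in [3, 16]  -> 2 point(s)
  x = 17: RHS = 11, y in [7, 12]  -> 2 point(s)
  x = 18: RHS = 1, y in [1, 18]  -> 2 point(s)
Affine points: 23. Add the point at infinity: total = 24.

#E(F_19) = 24


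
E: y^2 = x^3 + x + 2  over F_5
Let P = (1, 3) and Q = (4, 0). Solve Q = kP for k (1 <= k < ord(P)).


Enumerate multiples of P until we hit Q = (4, 0):
  1P = (1, 3)
  2P = (4, 0)
Match found at i = 2.

k = 2


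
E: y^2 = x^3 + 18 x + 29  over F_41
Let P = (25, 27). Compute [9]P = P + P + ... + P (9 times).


k = 9 = 1001_2 (binary, LSB first: 1001)
Double-and-add from P = (25, 27):
  bit 0 = 1: acc = O + (25, 27) = (25, 27)
  bit 1 = 0: acc unchanged = (25, 27)
  bit 2 = 0: acc unchanged = (25, 27)
  bit 3 = 1: acc = (25, 27) + (15, 36) = (26, 19)

9P = (26, 19)


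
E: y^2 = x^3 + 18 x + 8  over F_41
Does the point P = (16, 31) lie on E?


Check whether y^2 = x^3 + 18 x + 8 (mod 41) for (x, y) = (16, 31).
LHS: y^2 = 31^2 mod 41 = 18
RHS: x^3 + 18 x + 8 = 16^3 + 18*16 + 8 mod 41 = 5
LHS != RHS

No, not on the curve


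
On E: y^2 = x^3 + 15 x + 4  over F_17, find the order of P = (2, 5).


Compute successive multiples of P until we hit O:
  1P = (2, 5)
  2P = (14, 0)
  3P = (2, 12)
  4P = O

ord(P) = 4


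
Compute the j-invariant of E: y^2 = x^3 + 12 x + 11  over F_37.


Delta = -16(4 a^3 + 27 b^2) mod 37 = 10
-1728 * (4 a)^3 = -1728 * (4*12)^3 mod 37 = 26
j = 26 * 10^(-1) mod 37 = 10

j = 10 (mod 37)


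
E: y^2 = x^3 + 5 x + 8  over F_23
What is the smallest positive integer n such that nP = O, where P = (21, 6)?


Compute successive multiples of P until we hit O:
  1P = (21, 6)
  2P = (10, 0)
  3P = (21, 17)
  4P = O

ord(P) = 4


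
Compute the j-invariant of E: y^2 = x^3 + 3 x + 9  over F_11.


Delta = -16(4 a^3 + 27 b^2) mod 11 = 9
-1728 * (4 a)^3 = -1728 * (4*3)^3 mod 11 = 10
j = 10 * 9^(-1) mod 11 = 6

j = 6 (mod 11)


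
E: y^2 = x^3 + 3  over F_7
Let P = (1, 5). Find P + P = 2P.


Doubling: s = (3 x1^2 + a) / (2 y1)
s = (3*1^2 + 0) / (2*5) mod 7 = 1
x3 = s^2 - 2 x1 mod 7 = 1^2 - 2*1 = 6
y3 = s (x1 - x3) - y1 mod 7 = 1 * (1 - 6) - 5 = 4

2P = (6, 4)


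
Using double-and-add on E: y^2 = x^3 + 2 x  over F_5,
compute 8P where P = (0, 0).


k = 8 = 1000_2 (binary, LSB first: 0001)
Double-and-add from P = (0, 0):
  bit 0 = 0: acc unchanged = O
  bit 1 = 0: acc unchanged = O
  bit 2 = 0: acc unchanged = O
  bit 3 = 1: acc = O + O = O

8P = O


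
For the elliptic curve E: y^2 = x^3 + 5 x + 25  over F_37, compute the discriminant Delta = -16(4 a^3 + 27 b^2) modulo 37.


4 a^3 + 27 b^2 = 4*5^3 + 27*25^2 = 500 + 16875 = 17375
Delta = -16 * (17375) = -278000
Delta mod 37 = 18

Delta = 18 (mod 37)


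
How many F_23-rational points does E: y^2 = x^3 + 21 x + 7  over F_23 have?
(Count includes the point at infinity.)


For each x in F_23, count y with y^2 = x^3 + 21 x + 7 mod 23:
  x = 1: RHS = 6, y in [11, 12]  -> 2 point(s)
  x = 6: RHS = 4, y in [2, 21]  -> 2 point(s)
  x = 12: RHS = 9, y in [3, 20]  -> 2 point(s)
  x = 13: RHS = 16, y in [4, 19]  -> 2 point(s)
  x = 14: RHS = 9, y in [3, 20]  -> 2 point(s)
  x = 16: RHS = 0, y in [0]  -> 1 point(s)
  x = 20: RHS = 9, y in [3, 20]  -> 2 point(s)
  x = 21: RHS = 3, y in [7, 16]  -> 2 point(s)
  x = 22: RHS = 8, y in [10, 13]  -> 2 point(s)
Affine points: 17. Add the point at infinity: total = 18.

#E(F_23) = 18


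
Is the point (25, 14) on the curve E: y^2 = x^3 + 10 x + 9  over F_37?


Check whether y^2 = x^3 + 10 x + 9 (mod 37) for (x, y) = (25, 14).
LHS: y^2 = 14^2 mod 37 = 11
RHS: x^3 + 10 x + 9 = 25^3 + 10*25 + 9 mod 37 = 11
LHS = RHS

Yes, on the curve


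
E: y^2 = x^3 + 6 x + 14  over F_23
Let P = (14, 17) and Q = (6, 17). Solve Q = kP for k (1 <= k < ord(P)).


Enumerate multiples of P until we hit Q = (6, 17):
  1P = (14, 17)
  2P = (13, 14)
  3P = (5, 10)
  4P = (10, 4)
  5P = (11, 10)
  6P = (6, 17)
Match found at i = 6.

k = 6


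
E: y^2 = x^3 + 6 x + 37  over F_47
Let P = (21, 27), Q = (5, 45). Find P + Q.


P != Q, so use the chord formula.
s = (y2 - y1) / (x2 - x1) = (18) / (31) mod 47 = 40
x3 = s^2 - x1 - x2 mod 47 = 40^2 - 21 - 5 = 23
y3 = s (x1 - x3) - y1 mod 47 = 40 * (21 - 23) - 27 = 34

P + Q = (23, 34)


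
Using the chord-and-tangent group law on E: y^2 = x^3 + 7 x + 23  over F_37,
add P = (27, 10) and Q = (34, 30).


P != Q, so use the chord formula.
s = (y2 - y1) / (x2 - x1) = (20) / (7) mod 37 = 24
x3 = s^2 - x1 - x2 mod 37 = 24^2 - 27 - 34 = 34
y3 = s (x1 - x3) - y1 mod 37 = 24 * (27 - 34) - 10 = 7

P + Q = (34, 7)


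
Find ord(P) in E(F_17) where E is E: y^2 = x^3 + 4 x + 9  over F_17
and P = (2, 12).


Compute successive multiples of P until we hit O:
  1P = (2, 12)
  2P = (4, 15)
  3P = (9, 3)
  4P = (8, 3)
  5P = (5, 1)
  6P = (14, 15)
  7P = (0, 14)
  8P = (16, 2)
  ... (continuing to 18P)
  18P = O

ord(P) = 18


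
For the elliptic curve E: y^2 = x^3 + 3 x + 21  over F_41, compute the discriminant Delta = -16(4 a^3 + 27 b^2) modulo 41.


4 a^3 + 27 b^2 = 4*3^3 + 27*21^2 = 108 + 11907 = 12015
Delta = -16 * (12015) = -192240
Delta mod 41 = 9

Delta = 9 (mod 41)


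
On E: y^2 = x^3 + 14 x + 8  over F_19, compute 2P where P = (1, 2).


k = 2 = 10_2 (binary, LSB first: 01)
Double-and-add from P = (1, 2):
  bit 0 = 0: acc unchanged = O
  bit 1 = 1: acc = O + (3, 18) = (3, 18)

2P = (3, 18)


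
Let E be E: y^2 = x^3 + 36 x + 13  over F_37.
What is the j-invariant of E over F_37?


Delta = -16(4 a^3 + 27 b^2) mod 37 = 20
-1728 * (4 a)^3 = -1728 * (4*36)^3 mod 37 = 36
j = 36 * 20^(-1) mod 37 = 24

j = 24 (mod 37)


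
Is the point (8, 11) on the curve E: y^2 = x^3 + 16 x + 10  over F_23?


Check whether y^2 = x^3 + 16 x + 10 (mod 23) for (x, y) = (8, 11).
LHS: y^2 = 11^2 mod 23 = 6
RHS: x^3 + 16 x + 10 = 8^3 + 16*8 + 10 mod 23 = 6
LHS = RHS

Yes, on the curve


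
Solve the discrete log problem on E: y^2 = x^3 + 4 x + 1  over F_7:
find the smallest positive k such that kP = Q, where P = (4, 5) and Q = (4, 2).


Enumerate multiples of P until we hit Q = (4, 2):
  1P = (4, 5)
  2P = (0, 6)
  3P = (0, 1)
  4P = (4, 2)
Match found at i = 4.

k = 4


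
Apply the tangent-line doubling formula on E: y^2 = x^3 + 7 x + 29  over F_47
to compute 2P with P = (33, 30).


Doubling: s = (3 x1^2 + a) / (2 y1)
s = (3*33^2 + 7) / (2*30) mod 47 = 6
x3 = s^2 - 2 x1 mod 47 = 6^2 - 2*33 = 17
y3 = s (x1 - x3) - y1 mod 47 = 6 * (33 - 17) - 30 = 19

2P = (17, 19)


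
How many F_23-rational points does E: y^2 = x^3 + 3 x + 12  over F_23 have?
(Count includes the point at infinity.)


For each x in F_23, count y with y^2 = x^3 + 3 x + 12 mod 23:
  x = 0: RHS = 12, y in [9, 14]  -> 2 point(s)
  x = 1: RHS = 16, y in [4, 19]  -> 2 point(s)
  x = 2: RHS = 3, y in [7, 16]  -> 2 point(s)
  x = 3: RHS = 2, y in [5, 18]  -> 2 point(s)
  x = 6: RHS = 16, y in [4, 19]  -> 2 point(s)
  x = 7: RHS = 8, y in [10, 13]  -> 2 point(s)
  x = 9: RHS = 9, y in [3, 20]  -> 2 point(s)
  x = 16: RHS = 16, y in [4, 19]  -> 2 point(s)
  x = 17: RHS = 8, y in [10, 13]  -> 2 point(s)
  x = 22: RHS = 8, y in [10, 13]  -> 2 point(s)
Affine points: 20. Add the point at infinity: total = 21.

#E(F_23) = 21


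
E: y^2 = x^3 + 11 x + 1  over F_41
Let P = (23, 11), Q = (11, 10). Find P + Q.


P != Q, so use the chord formula.
s = (y2 - y1) / (x2 - x1) = (40) / (29) mod 41 = 24
x3 = s^2 - x1 - x2 mod 41 = 24^2 - 23 - 11 = 9
y3 = s (x1 - x3) - y1 mod 41 = 24 * (23 - 9) - 11 = 38

P + Q = (9, 38)


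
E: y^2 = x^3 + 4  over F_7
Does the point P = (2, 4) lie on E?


Check whether y^2 = x^3 + 0 x + 4 (mod 7) for (x, y) = (2, 4).
LHS: y^2 = 4^2 mod 7 = 2
RHS: x^3 + 0 x + 4 = 2^3 + 0*2 + 4 mod 7 = 5
LHS != RHS

No, not on the curve


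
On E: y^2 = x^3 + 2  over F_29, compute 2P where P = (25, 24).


Doubling: s = (3 x1^2 + a) / (2 y1)
s = (3*25^2 + 0) / (2*24) mod 29 = 1
x3 = s^2 - 2 x1 mod 29 = 1^2 - 2*25 = 9
y3 = s (x1 - x3) - y1 mod 29 = 1 * (25 - 9) - 24 = 21

2P = (9, 21)


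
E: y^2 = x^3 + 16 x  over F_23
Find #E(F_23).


For each x in F_23, count y with y^2 = x^3 + 16 x + 0 mod 23:
  x = 0: RHS = 0, y in [0]  -> 1 point(s)
  x = 3: RHS = 6, y in [11, 12]  -> 2 point(s)
  x = 4: RHS = 13, y in [6, 17]  -> 2 point(s)
  x = 6: RHS = 13, y in [6, 17]  -> 2 point(s)
  x = 7: RHS = 18, y in [8, 15]  -> 2 point(s)
  x = 11: RHS = 12, y in [9, 14]  -> 2 point(s)
  x = 13: RHS = 13, y in [6, 17]  -> 2 point(s)
  x = 14: RHS = 1, y in [1, 22]  -> 2 point(s)
  x = 15: RHS = 4, y in [2, 21]  -> 2 point(s)
  x = 18: RHS = 2, y in [5, 18]  -> 2 point(s)
  x = 21: RHS = 6, y in [11, 12]  -> 2 point(s)
  x = 22: RHS = 6, y in [11, 12]  -> 2 point(s)
Affine points: 23. Add the point at infinity: total = 24.

#E(F_23) = 24


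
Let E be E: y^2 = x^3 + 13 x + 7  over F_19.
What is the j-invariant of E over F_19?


Delta = -16(4 a^3 + 27 b^2) mod 19 = 9
-1728 * (4 a)^3 = -1728 * (4*13)^3 mod 19 = 8
j = 8 * 9^(-1) mod 19 = 3

j = 3 (mod 19)


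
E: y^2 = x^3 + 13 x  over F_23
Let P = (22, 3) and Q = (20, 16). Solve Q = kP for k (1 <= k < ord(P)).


Enumerate multiples of P until we hit Q = (20, 16):
  1P = (22, 3)
  2P = (4, 22)
  3P = (5, 11)
  4P = (8, 8)
  5P = (20, 16)
Match found at i = 5.

k = 5


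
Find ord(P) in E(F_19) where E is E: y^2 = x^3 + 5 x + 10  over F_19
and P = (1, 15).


Compute successive multiples of P until we hit O:
  1P = (1, 15)
  2P = (18, 2)
  3P = (9, 9)
  4P = (6, 3)
  5P = (17, 12)
  6P = (2, 3)
  7P = (8, 12)
  8P = (16, 5)
  ... (continuing to 21P)
  21P = O

ord(P) = 21


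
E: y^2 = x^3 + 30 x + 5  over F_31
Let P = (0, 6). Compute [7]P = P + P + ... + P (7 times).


k = 7 = 111_2 (binary, LSB first: 111)
Double-and-add from P = (0, 6):
  bit 0 = 1: acc = O + (0, 6) = (0, 6)
  bit 1 = 1: acc = (0, 6) + (14, 21) = (24, 17)
  bit 2 = 1: acc = (24, 17) + (12, 4) = (5, 1)

7P = (5, 1)


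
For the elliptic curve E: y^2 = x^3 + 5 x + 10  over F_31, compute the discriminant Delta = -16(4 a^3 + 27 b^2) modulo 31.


4 a^3 + 27 b^2 = 4*5^3 + 27*10^2 = 500 + 2700 = 3200
Delta = -16 * (3200) = -51200
Delta mod 31 = 12

Delta = 12 (mod 31)


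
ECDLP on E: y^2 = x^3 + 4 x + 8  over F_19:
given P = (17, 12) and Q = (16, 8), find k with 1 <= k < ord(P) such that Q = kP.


Enumerate multiples of P until we hit Q = (16, 8):
  1P = (17, 12)
  2P = (15, 2)
  3P = (12, 13)
  4P = (6, 1)
  5P = (16, 8)
Match found at i = 5.

k = 5


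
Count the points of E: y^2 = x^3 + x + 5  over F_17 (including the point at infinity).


For each x in F_17, count y with y^2 = x^3 + 1 x + 5 mod 17:
  x = 2: RHS = 15, y in [7, 10]  -> 2 point(s)
  x = 3: RHS = 1, y in [1, 16]  -> 2 point(s)
  x = 5: RHS = 16, y in [4, 13]  -> 2 point(s)
  x = 7: RHS = 15, y in [7, 10]  -> 2 point(s)
  x = 8: RHS = 15, y in [7, 10]  -> 2 point(s)
  x = 11: RHS = 4, y in [2, 15]  -> 2 point(s)
  x = 14: RHS = 9, y in [3, 14]  -> 2 point(s)
Affine points: 14. Add the point at infinity: total = 15.

#E(F_17) = 15


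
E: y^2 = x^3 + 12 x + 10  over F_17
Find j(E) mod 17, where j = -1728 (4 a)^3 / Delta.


Delta = -16(4 a^3 + 27 b^2) mod 17 = 7
-1728 * (4 a)^3 = -1728 * (4*12)^3 mod 17 = 8
j = 8 * 7^(-1) mod 17 = 6

j = 6 (mod 17)


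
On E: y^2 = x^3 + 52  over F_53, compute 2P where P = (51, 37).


Doubling: s = (3 x1^2 + a) / (2 y1)
s = (3*51^2 + 0) / (2*37) mod 53 = 46
x3 = s^2 - 2 x1 mod 53 = 46^2 - 2*51 = 0
y3 = s (x1 - x3) - y1 mod 53 = 46 * (51 - 0) - 37 = 30

2P = (0, 30)


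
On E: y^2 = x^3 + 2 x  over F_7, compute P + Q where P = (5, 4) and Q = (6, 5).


P != Q, so use the chord formula.
s = (y2 - y1) / (x2 - x1) = (1) / (1) mod 7 = 1
x3 = s^2 - x1 - x2 mod 7 = 1^2 - 5 - 6 = 4
y3 = s (x1 - x3) - y1 mod 7 = 1 * (5 - 4) - 4 = 4

P + Q = (4, 4)


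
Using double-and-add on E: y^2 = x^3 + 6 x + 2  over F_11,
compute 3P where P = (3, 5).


k = 3 = 11_2 (binary, LSB first: 11)
Double-and-add from P = (3, 5):
  bit 0 = 1: acc = O + (3, 5) = (3, 5)
  bit 1 = 1: acc = (3, 5) + (5, 6) = (6, 10)

3P = (6, 10)


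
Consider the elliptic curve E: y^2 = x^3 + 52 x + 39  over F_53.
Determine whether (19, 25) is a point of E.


Check whether y^2 = x^3 + 52 x + 39 (mod 53) for (x, y) = (19, 25).
LHS: y^2 = 25^2 mod 53 = 42
RHS: x^3 + 52 x + 39 = 19^3 + 52*19 + 39 mod 53 = 42
LHS = RHS

Yes, on the curve


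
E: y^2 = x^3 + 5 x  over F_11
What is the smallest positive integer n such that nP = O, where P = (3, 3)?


Compute successive multiples of P until we hit O:
  1P = (3, 3)
  2P = (9, 9)
  3P = (0, 0)
  4P = (9, 2)
  5P = (3, 8)
  6P = O

ord(P) = 6


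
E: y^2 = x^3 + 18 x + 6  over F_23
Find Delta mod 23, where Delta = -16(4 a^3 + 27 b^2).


4 a^3 + 27 b^2 = 4*18^3 + 27*6^2 = 23328 + 972 = 24300
Delta = -16 * (24300) = -388800
Delta mod 23 = 15

Delta = 15 (mod 23)


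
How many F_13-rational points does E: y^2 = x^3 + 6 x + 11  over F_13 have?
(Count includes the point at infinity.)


For each x in F_13, count y with y^2 = x^3 + 6 x + 11 mod 13:
  x = 3: RHS = 4, y in [2, 11]  -> 2 point(s)
  x = 5: RHS = 10, y in [6, 7]  -> 2 point(s)
  x = 6: RHS = 3, y in [4, 9]  -> 2 point(s)
  x = 8: RHS = 12, y in [5, 8]  -> 2 point(s)
  x = 9: RHS = 1, y in [1, 12]  -> 2 point(s)
  x = 11: RHS = 4, y in [2, 11]  -> 2 point(s)
  x = 12: RHS = 4, y in [2, 11]  -> 2 point(s)
Affine points: 14. Add the point at infinity: total = 15.

#E(F_13) = 15


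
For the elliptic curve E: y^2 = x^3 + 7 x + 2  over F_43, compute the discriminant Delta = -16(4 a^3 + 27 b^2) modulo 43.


4 a^3 + 27 b^2 = 4*7^3 + 27*2^2 = 1372 + 108 = 1480
Delta = -16 * (1480) = -23680
Delta mod 43 = 13

Delta = 13 (mod 43)


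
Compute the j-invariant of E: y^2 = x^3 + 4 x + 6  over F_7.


Delta = -16(4 a^3 + 27 b^2) mod 7 = 1
-1728 * (4 a)^3 = -1728 * (4*4)^3 mod 7 = 1
j = 1 * 1^(-1) mod 7 = 1

j = 1 (mod 7)


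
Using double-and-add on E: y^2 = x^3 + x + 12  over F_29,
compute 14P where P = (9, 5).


k = 14 = 1110_2 (binary, LSB first: 0111)
Double-and-add from P = (9, 5):
  bit 0 = 0: acc unchanged = O
  bit 1 = 1: acc = O + (2, 15) = (2, 15)
  bit 2 = 1: acc = (2, 15) + (20, 12) = (3, 19)
  bit 3 = 1: acc = (3, 19) + (11, 7) = (10, 6)

14P = (10, 6)


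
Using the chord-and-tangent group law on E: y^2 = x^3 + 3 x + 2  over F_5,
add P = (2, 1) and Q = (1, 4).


P != Q, so use the chord formula.
s = (y2 - y1) / (x2 - x1) = (3) / (4) mod 5 = 2
x3 = s^2 - x1 - x2 mod 5 = 2^2 - 2 - 1 = 1
y3 = s (x1 - x3) - y1 mod 5 = 2 * (2 - 1) - 1 = 1

P + Q = (1, 1)


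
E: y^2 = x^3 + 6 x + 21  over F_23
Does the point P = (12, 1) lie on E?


Check whether y^2 = x^3 + 6 x + 21 (mod 23) for (x, y) = (12, 1).
LHS: y^2 = 1^2 mod 23 = 1
RHS: x^3 + 6 x + 21 = 12^3 + 6*12 + 21 mod 23 = 4
LHS != RHS

No, not on the curve


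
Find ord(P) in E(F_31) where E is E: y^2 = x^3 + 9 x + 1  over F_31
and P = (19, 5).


Compute successive multiples of P until we hit O:
  1P = (19, 5)
  2P = (0, 30)
  3P = (20, 11)
  4P = (28, 3)
  5P = (25, 17)
  6P = (22, 20)
  7P = (15, 15)
  8P = (11, 6)
  ... (continuing to 35P)
  35P = O

ord(P) = 35


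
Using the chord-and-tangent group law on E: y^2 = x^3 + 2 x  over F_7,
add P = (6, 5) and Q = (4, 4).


P != Q, so use the chord formula.
s = (y2 - y1) / (x2 - x1) = (6) / (5) mod 7 = 4
x3 = s^2 - x1 - x2 mod 7 = 4^2 - 6 - 4 = 6
y3 = s (x1 - x3) - y1 mod 7 = 4 * (6 - 6) - 5 = 2

P + Q = (6, 2)
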